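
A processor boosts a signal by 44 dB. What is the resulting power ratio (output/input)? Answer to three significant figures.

25100

Power ratio = 10^(dB/10).
10^(44/10) = 10^(4.400) = 25100.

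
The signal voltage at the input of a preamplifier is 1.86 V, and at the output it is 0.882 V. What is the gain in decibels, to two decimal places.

-6.48 dB

Voltage is an amplitude quantity, so gain = 20·log₁₀(V_out/V_in).
20·log₁₀(0.882/1.86) = 20·log₁₀(0.4742) = -6.48 dB.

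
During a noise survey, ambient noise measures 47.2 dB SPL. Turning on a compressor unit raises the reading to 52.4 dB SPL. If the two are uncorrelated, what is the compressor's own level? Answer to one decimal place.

50.8 dB SPL

Background correction is a power subtraction:
L_src = 10·log₁₀(10^(52.4/10) − 10^(47.2/10)) = 10·log₁₀(121300) = 50.8 dB SPL.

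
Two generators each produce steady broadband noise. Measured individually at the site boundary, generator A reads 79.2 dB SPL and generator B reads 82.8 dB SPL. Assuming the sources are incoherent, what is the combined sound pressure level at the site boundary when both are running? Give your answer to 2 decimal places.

Add the sources as powers (linear), then convert back to dB:
L_total = 10·log₁₀(10^(79.2/10) + 10^(82.8/10)) = 10·log₁₀(273700000) = 84.37 dB SPL.

84.37 dB SPL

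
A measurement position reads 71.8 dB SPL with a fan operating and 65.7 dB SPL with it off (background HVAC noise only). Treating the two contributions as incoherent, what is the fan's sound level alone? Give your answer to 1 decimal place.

Background correction is a power subtraction:
L_src = 10·log₁₀(10^(71.8/10) − 10^(65.7/10)) = 10·log₁₀(11420000) = 70.6 dB SPL.

70.6 dB SPL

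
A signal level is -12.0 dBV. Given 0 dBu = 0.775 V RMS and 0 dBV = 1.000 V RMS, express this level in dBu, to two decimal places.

-9.79 dBu

The offset between the scales is 20·log₁₀(0.775/1.000) = −2.214 dB.
So dBu = -12.0 + 2.214 = -9.79 dBu.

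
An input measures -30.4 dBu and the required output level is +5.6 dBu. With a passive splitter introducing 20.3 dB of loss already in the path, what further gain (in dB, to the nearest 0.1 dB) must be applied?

The required make-up gain is the shortfall in the dB sum.
G = +5.6 − (-30.4) + 20.3 = 56.3 dB.

56.3 dB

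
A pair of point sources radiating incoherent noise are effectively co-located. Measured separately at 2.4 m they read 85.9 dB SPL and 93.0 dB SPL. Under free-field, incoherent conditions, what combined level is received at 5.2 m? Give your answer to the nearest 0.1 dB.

87.1 dB SPL

Combined at 2.4 m: 10·log₁₀(10^(85.9/10)+10^(93.0/10)) = 93.77 dB SPL.
Then apply −20·log₁₀(5.2/2.4) = -6.72 dB → 87.1 dB SPL.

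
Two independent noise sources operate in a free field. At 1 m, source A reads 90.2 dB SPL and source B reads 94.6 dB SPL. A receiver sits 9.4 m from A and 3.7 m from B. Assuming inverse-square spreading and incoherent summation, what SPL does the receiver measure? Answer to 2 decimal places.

At the listener: L_A = 90.2 − 20·log₁₀(9.4) = 70.737 dB; L_B = 94.6 − 20·log₁₀(3.7) = 83.236 dB.
Combined: 10·log₁₀(10^(70.737/10)+10^(83.236/10)) = 83.47 dB SPL.

83.47 dB SPL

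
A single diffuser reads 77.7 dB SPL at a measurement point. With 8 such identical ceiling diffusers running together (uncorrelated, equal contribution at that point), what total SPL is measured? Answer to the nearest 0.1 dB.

86.7 dB SPL

8 equal incoherent sources raise the level by 10·log₁₀(8) = 9.03 dB.
L_total = 77.7 + 9.03 = 86.7 dB SPL.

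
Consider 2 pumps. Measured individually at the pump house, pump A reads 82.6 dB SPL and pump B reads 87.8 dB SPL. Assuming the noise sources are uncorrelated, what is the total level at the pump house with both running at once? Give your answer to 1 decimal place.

88.9 dB SPL

Uncorrelated sources add in intensity (power), not in dB.
L_total = 10·log₁₀(10^(82.6/10) + 10^(87.8/10)) = 10·log₁₀(784500000) = 88.9 dB SPL.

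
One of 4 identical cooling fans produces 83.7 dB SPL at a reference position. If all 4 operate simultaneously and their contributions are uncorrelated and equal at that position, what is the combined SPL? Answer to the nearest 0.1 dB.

4 equal incoherent sources raise the level by 10·log₁₀(4) = 6.02 dB.
L_total = 83.7 + 6.02 = 89.7 dB SPL.

89.7 dB SPL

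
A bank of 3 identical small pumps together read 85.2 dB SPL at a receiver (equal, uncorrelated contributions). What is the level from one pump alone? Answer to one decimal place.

3 equal incoherent sources add 10·log₁₀(3) = 4.77 dB over one source.
L_one = 85.2 − 4.77 = 80.4 dB SPL.

80.4 dB SPL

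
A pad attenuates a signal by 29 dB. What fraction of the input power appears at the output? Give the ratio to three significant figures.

Power ratio = 10^(dB/10).
10^(-29/10) = 10^(-2.900) = 0.00126.

0.00126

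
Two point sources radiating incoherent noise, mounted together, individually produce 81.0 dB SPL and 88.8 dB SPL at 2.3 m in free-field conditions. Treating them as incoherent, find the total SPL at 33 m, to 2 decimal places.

66.33 dB SPL

Combined at 2.3 m: 10·log₁₀(10^(81.0/10)+10^(88.8/10)) = 89.467 dB SPL.
Then apply −20·log₁₀(33/2.3) = -23.136 dB → 66.33 dB SPL.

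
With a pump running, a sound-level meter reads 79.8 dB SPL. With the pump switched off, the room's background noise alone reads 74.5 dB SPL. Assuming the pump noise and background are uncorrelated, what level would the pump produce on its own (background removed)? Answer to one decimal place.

Remove the background by subtracting linear intensities:
L_src = 10·log₁₀(10^(79.8/10) − 10^(74.5/10)) = 10·log₁₀(67320000) = 78.3 dB SPL.

78.3 dB SPL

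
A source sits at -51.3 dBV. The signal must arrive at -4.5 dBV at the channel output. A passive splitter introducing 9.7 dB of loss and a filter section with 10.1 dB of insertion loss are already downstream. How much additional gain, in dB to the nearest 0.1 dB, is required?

66.6 dB

The required make-up gain is the shortfall in the dB sum.
G = -4.5 − (-51.3) + 9.7 + 10.1 = 66.6 dB.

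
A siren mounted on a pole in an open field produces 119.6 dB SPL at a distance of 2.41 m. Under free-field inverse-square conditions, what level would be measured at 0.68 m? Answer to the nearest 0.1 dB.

Free-field point source: level drops by 20·log₁₀ of the distance ratio.
ΔL = −20·log₁₀(0.68/2.41) = 10.99 dB, so L₂ = 119.6 + (10.99) = 130.6 dB SPL.

130.6 dB SPL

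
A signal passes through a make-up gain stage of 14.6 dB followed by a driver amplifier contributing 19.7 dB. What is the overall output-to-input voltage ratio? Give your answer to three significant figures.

Net gain = 14.6 + 19.7 = 34.3 dB.
Voltage ratio = 10^(34.3/20) = 51.9.

51.9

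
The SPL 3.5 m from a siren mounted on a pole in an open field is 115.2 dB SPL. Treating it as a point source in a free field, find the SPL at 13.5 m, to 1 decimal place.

103.5 dB SPL

For a point source in a free field, ΔL = −20·log₁₀(d₂/d₁).
ΔL = −20·log₁₀(13.5/3.5) = -11.73 dB, so L₂ = 115.2 + (-11.73) = 103.5 dB SPL.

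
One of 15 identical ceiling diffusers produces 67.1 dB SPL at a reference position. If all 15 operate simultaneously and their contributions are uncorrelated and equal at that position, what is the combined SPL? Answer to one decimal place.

15 equal incoherent sources raise the level by 10·log₁₀(15) = 11.76 dB.
L_total = 67.1 + 11.76 = 78.9 dB SPL.

78.9 dB SPL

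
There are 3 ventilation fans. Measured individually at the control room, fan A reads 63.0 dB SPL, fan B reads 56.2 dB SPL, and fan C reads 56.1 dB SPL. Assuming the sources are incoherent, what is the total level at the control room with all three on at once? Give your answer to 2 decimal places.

Uncorrelated sources add in intensity (power), not in dB.
L_total = 10·log₁₀(10^(63.0/10) + 10^(56.2/10) + 10^(56.1/10)) = 10·log₁₀(2820000) = 64.50 dB SPL.

64.50 dB SPL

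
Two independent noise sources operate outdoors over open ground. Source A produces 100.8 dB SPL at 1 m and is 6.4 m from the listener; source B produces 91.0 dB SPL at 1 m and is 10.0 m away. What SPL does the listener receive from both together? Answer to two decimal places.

84.86 dB SPL

At the listener: L_A = 100.8 − 20·log₁₀(6.4) = 84.676 dB; L_B = 91.0 − 20·log₁₀(10.0) = 71.000 dB.
Combined: 10·log₁₀(10^(84.676/10)+10^(71.000/10)) = 84.86 dB SPL.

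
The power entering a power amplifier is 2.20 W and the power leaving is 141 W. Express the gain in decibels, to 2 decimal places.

18.07 dB

For a power ratio, dB = 10·log₁₀(P₂/P₁).
10·log₁₀(141/2.20) = 10·log₁₀(64.09) = 18.07 dB.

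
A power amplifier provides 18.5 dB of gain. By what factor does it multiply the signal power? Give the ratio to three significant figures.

Power ratio = 10^(dB/10).
10^(18.5/10) = 10^(1.850) = 70.8.

70.8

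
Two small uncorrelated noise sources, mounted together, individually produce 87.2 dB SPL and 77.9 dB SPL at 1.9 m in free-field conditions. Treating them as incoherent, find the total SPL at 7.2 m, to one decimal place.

Combined at 1.9 m: 10·log₁₀(10^(87.2/10)+10^(77.9/10)) = 87.68 dB SPL.
Then apply −20·log₁₀(7.2/1.9) = -11.57 dB → 76.1 dB SPL.

76.1 dB SPL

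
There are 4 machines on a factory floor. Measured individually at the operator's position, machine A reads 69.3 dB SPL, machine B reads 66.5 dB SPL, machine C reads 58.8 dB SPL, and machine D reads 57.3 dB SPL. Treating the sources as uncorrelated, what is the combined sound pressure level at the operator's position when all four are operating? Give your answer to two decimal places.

71.55 dB SPL

Uncorrelated sources add in intensity (power), not in dB.
L_total = 10·log₁₀(10^(69.3/10) + 10^(66.5/10) + 10^(58.8/10) + 10^(57.3/10)) = 10·log₁₀(14270000) = 71.55 dB SPL.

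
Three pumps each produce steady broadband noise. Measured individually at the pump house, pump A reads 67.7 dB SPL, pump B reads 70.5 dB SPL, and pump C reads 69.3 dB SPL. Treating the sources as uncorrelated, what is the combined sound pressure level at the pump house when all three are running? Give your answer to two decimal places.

Incoherent sources sum as intensities:
L_total = 10·log₁₀(10^(67.7/10) + 10^(70.5/10) + 10^(69.3/10)) = 10·log₁₀(25620000) = 74.09 dB SPL.

74.09 dB SPL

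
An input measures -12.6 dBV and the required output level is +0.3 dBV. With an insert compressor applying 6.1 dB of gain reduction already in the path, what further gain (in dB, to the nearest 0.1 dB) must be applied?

The required make-up gain is the shortfall in the dB sum.
G = +0.3 − (-12.6) + 6.1 = 19.0 dB.

19.0 dB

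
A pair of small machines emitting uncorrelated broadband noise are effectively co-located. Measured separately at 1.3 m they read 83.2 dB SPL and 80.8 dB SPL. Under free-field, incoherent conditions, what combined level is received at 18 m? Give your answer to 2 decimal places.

Combined at 1.3 m: 10·log₁₀(10^(83.2/10)+10^(80.8/10)) = 85.174 dB SPL.
Then apply −20·log₁₀(18/1.3) = -22.827 dB → 62.35 dB SPL.

62.35 dB SPL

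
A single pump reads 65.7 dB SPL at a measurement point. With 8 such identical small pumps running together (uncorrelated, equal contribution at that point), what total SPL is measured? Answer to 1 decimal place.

74.7 dB SPL

8 equal incoherent sources raise the level by 10·log₁₀(8) = 9.03 dB.
L_total = 65.7 + 9.03 = 74.7 dB SPL.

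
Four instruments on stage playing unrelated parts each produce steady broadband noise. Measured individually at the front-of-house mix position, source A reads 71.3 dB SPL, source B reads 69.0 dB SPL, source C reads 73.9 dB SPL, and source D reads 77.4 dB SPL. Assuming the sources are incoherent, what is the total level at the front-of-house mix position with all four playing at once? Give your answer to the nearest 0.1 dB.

80.0 dB SPL

Add the sources as powers (linear), then convert back to dB:
L_total = 10·log₁₀(10^(71.3/10) + 10^(69.0/10) + 10^(73.9/10) + 10^(77.4/10)) = 10·log₁₀(100900000) = 80.0 dB SPL.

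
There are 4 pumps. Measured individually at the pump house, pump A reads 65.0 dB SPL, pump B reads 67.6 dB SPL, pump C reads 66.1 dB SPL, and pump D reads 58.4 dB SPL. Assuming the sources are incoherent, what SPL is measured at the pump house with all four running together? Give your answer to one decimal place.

71.4 dB SPL

Add the sources as powers (linear), then convert back to dB:
L_total = 10·log₁₀(10^(65.0/10) + 10^(67.6/10) + 10^(66.1/10) + 10^(58.4/10)) = 10·log₁₀(13680000) = 71.4 dB SPL.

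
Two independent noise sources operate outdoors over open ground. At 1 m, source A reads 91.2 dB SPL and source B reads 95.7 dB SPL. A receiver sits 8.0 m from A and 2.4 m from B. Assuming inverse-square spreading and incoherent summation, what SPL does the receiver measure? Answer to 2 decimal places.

88.23 dB SPL

At the listener: L_A = 91.2 − 20·log₁₀(8.0) = 73.138 dB; L_B = 95.7 − 20·log₁₀(2.4) = 88.096 dB.
Combined: 10·log₁₀(10^(73.138/10)+10^(88.096/10)) = 88.23 dB SPL.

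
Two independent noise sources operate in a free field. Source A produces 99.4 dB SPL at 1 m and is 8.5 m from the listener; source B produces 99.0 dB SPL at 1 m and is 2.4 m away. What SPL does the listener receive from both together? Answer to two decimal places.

91.76 dB SPL

At the listener: L_A = 99.4 − 20·log₁₀(8.5) = 80.812 dB; L_B = 99.0 − 20·log₁₀(2.4) = 91.396 dB.
Combined: 10·log₁₀(10^(80.812/10)+10^(91.396/10)) = 91.76 dB SPL.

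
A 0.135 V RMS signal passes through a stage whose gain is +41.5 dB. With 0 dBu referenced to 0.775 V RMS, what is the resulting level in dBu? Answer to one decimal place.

+26.3 dBu

Input level: 20·log₁₀(0.135/0.775) = -15.18 dBu.
Output: -15.18 + 41.5 = +26.3 dBu.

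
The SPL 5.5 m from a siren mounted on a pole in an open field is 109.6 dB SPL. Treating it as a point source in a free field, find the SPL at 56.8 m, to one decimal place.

89.3 dB SPL

For a point source in a free field, ΔL = −20·log₁₀(d₂/d₁).
ΔL = −20·log₁₀(56.8/5.5) = -20.28 dB, so L₂ = 109.6 + (-20.28) = 89.3 dB SPL.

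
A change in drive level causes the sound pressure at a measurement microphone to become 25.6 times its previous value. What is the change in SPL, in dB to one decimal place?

28.2 dB

SPL change from a pressure ratio uses the 20·log₁₀ form:
20·log₁₀(25.6) = 28.2 dB.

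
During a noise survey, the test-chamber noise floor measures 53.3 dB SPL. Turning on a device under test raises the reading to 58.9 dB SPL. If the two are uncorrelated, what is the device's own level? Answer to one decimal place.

57.5 dB SPL

Remove the background by subtracting linear intensities:
L_src = 10·log₁₀(10^(58.9/10) − 10^(53.3/10)) = 10·log₁₀(562500) = 57.5 dB SPL.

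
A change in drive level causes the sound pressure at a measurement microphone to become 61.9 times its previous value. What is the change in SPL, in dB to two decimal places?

SPL change from a pressure ratio uses the 20·log₁₀ form:
20·log₁₀(61.9) = 35.83 dB.

35.83 dB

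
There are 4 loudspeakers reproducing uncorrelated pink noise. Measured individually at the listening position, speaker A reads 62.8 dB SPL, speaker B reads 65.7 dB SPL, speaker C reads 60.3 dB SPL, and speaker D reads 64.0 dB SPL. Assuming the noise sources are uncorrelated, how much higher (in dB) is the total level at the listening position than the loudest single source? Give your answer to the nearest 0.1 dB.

Uncorrelated sources add in intensity (power), not in dB.
L_total = 10·log₁₀(10^(62.8/10) + 10^(65.7/10) + 10^(60.3/10) + 10^(64.0/10)) = 69.64 dB SPL.
Excess over the loudest (65.7 dB): 69.64 − 65.7 = 3.9 dB.

3.9 dB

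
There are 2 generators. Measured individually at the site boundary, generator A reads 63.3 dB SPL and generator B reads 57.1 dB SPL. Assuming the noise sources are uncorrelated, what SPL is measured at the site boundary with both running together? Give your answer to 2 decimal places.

64.23 dB SPL

Uncorrelated sources add in intensity (power), not in dB.
L_total = 10·log₁₀(10^(63.3/10) + 10^(57.1/10)) = 10·log₁₀(2651000) = 64.23 dB SPL.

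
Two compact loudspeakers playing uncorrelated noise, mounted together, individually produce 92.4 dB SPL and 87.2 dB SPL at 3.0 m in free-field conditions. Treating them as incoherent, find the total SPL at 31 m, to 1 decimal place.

Combined at 3.0 m: 10·log₁₀(10^(92.4/10)+10^(87.2/10)) = 93.55 dB SPL.
Then apply −20·log₁₀(31/3.0) = -20.28 dB → 73.3 dB SPL.

73.3 dB SPL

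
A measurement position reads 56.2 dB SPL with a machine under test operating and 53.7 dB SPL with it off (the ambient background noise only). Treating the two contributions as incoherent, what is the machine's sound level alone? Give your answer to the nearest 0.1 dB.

Background correction is a power subtraction:
L_src = 10·log₁₀(10^(56.2/10) − 10^(53.7/10)) = 10·log₁₀(182400) = 52.6 dB SPL.

52.6 dB SPL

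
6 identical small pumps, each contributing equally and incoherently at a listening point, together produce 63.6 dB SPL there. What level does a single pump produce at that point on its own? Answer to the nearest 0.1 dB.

55.8 dB SPL

6 equal incoherent sources add 10·log₁₀(6) = 7.78 dB over one source.
L_one = 63.6 − 7.78 = 55.8 dB SPL.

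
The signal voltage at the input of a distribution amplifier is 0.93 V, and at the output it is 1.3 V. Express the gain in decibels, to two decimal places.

2.91 dB

Voltage is an amplitude quantity, so gain = 20·log₁₀(V_out/V_in).
20·log₁₀(1.3/0.93) = 20·log₁₀(1.398) = 2.91 dB.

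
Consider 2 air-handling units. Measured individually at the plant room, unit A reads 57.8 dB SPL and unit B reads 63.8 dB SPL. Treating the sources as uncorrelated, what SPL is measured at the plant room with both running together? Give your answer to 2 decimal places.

64.77 dB SPL

Add the sources as powers (linear), then convert back to dB:
L_total = 10·log₁₀(10^(57.8/10) + 10^(63.8/10)) = 10·log₁₀(3001000) = 64.77 dB SPL.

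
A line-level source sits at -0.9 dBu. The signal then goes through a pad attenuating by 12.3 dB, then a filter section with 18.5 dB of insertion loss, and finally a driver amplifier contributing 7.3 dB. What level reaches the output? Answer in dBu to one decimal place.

-24.4 dBu

In dB, series stages simply add:
-0.9 − 12.3 − 18.5 + 7.3 = -24.4 dBu.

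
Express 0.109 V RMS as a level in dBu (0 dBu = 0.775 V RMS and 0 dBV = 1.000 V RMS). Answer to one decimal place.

dBu = 20·log₁₀(V / 0.775 V).
20·log₁₀(0.109/0.775) = -17.0 dBu.

-17.0 dBu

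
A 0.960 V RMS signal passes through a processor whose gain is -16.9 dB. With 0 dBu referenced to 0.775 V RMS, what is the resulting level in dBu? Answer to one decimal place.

Input level: 20·log₁₀(0.960/0.775) = 1.86 dBu.
Output: 1.86 − 16.9 = -15.0 dBu.

-15.0 dBu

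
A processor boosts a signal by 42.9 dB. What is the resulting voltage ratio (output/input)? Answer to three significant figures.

140

Voltage ratio = 10^(dB/20).
10^(42.9/20) = 10^(2.145) = 140.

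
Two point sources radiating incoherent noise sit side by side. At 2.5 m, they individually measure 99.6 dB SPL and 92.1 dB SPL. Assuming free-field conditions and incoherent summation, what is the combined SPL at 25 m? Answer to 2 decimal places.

Combined at 2.5 m: 10·log₁₀(10^(99.6/10)+10^(92.1/10)) = 100.311 dB SPL.
Then apply −20·log₁₀(25/2.5) = -20.000 dB → 80.31 dB SPL.

80.31 dB SPL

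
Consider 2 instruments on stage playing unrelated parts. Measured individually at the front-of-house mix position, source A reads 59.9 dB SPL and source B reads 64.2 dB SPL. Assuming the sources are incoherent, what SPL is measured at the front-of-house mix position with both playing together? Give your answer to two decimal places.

Add the sources as powers (linear), then convert back to dB:
L_total = 10·log₁₀(10^(59.9/10) + 10^(64.2/10)) = 10·log₁₀(3608000) = 65.57 dB SPL.

65.57 dB SPL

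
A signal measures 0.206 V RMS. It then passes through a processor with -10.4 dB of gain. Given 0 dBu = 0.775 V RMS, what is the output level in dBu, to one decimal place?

Input level: 20·log₁₀(0.206/0.775) = -11.51 dBu.
Output: -11.51 − 10.4 = -21.9 dBu.

-21.9 dBu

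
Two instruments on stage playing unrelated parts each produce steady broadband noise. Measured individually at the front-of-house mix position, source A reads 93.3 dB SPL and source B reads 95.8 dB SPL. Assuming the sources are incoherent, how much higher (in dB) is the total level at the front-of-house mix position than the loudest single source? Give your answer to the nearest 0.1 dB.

Add the sources as powers (linear), then convert back to dB:
L_total = 10·log₁₀(10^(93.3/10) + 10^(95.8/10)) = 97.74 dB SPL.
Excess over the loudest (95.8 dB): 97.74 − 95.8 = 1.9 dB.

1.9 dB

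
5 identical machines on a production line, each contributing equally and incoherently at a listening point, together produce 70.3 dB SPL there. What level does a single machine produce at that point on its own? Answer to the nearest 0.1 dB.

5 equal incoherent sources add 10·log₁₀(5) = 6.99 dB over one source.
L_one = 70.3 − 6.99 = 63.3 dB SPL.

63.3 dB SPL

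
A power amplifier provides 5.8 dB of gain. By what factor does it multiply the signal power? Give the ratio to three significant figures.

3.80

Power ratio = 10^(dB/10).
10^(5.8/10) = 10^(0.5800) = 3.80.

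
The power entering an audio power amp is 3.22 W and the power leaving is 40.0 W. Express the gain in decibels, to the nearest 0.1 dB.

For a power ratio, dB = 10·log₁₀(P₂/P₁).
10·log₁₀(40.0/3.22) = 10·log₁₀(12.42) = 10.9 dB.

10.9 dB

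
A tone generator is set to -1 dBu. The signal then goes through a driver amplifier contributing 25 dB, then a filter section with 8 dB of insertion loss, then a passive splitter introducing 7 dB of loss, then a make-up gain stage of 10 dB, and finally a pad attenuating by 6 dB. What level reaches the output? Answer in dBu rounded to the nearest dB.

In dB, series stages simply add:
-1 + 25 − 8 − 7 + 10 − 6 = +13 dBu.

+13 dBu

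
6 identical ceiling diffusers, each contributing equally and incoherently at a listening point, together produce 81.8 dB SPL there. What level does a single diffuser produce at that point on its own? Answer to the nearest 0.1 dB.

6 equal incoherent sources add 10·log₁₀(6) = 7.78 dB over one source.
L_one = 81.8 − 7.78 = 74.0 dB SPL.

74.0 dB SPL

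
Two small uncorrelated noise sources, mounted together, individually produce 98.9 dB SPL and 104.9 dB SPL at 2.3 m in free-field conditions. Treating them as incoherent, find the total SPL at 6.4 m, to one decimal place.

Combined at 2.3 m: 10·log₁₀(10^(98.9/10)+10^(104.9/10)) = 105.87 dB SPL.
Then apply −20·log₁₀(6.4/2.3) = -8.89 dB → 97.0 dB SPL.

97.0 dB SPL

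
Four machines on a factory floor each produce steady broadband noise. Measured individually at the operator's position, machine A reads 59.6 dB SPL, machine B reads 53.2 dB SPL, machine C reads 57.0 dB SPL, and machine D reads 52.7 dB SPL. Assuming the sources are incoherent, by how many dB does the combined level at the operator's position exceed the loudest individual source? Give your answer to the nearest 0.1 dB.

Incoherent sources sum as intensities:
L_total = 10·log₁₀(10^(59.6/10) + 10^(53.2/10) + 10^(57.0/10) + 10^(52.7/10)) = 62.57 dB SPL.
Excess over the loudest (59.6 dB): 62.57 − 59.6 = 3.0 dB.

3.0 dB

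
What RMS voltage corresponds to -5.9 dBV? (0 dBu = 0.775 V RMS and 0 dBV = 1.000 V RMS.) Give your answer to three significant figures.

V = 1.000 V × 10^(-5.9/20).
= 1.000 × 0.5070 = 0.507 V.

0.507 V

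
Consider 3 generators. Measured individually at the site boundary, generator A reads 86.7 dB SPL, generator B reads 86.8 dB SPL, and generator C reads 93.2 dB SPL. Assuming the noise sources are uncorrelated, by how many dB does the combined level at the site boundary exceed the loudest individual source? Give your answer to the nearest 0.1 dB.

Add the sources as powers (linear), then convert back to dB:
L_total = 10·log₁₀(10^(86.7/10) + 10^(86.8/10) + 10^(93.2/10)) = 94.82 dB SPL.
Excess over the loudest (93.2 dB): 94.82 − 93.2 = 1.6 dB.

1.6 dB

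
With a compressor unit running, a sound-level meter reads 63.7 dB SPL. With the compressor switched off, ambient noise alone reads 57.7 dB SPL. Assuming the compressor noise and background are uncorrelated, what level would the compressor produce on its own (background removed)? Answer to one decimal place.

Background correction is a power subtraction:
L_src = 10·log₁₀(10^(63.7/10) − 10^(57.7/10)) = 10·log₁₀(1755000) = 62.4 dB SPL.

62.4 dB SPL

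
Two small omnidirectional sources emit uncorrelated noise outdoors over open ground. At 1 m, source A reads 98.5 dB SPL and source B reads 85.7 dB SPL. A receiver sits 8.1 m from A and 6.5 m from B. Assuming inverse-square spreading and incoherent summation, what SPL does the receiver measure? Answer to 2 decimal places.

At the listener: L_A = 98.5 − 20·log₁₀(8.1) = 80.330 dB; L_B = 85.7 − 20·log₁₀(6.5) = 69.442 dB.
Combined: 10·log₁₀(10^(80.330/10)+10^(69.442/10)) = 80.67 dB SPL.

80.67 dB SPL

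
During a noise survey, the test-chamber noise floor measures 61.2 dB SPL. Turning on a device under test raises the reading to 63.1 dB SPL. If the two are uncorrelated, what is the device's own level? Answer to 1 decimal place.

58.6 dB SPL

Subtract intensities: L_src = 10·log₁₀(10^(L_total/10) − 10^(L_bg/10)).
L_src = 10·log₁₀(10^(63.1/10) − 10^(61.2/10)) = 10·log₁₀(723500) = 58.6 dB SPL.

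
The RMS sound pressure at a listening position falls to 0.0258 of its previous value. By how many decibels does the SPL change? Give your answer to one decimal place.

-31.8 dB

SPL change from a pressure ratio uses the 20·log₁₀ form:
20·log₁₀(0.0258) = -31.8 dB.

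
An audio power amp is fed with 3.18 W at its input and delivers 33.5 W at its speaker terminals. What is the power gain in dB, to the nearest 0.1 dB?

10.2 dB

For a power ratio, dB = 10·log₁₀(P₂/P₁).
10·log₁₀(33.5/3.18) = 10·log₁₀(10.53) = 10.2 dB.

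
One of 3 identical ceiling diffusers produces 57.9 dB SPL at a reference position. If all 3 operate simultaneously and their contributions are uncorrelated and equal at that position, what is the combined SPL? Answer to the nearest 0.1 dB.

3 equal incoherent sources raise the level by 10·log₁₀(3) = 4.77 dB.
L_total = 57.9 + 4.77 = 62.7 dB SPL.

62.7 dB SPL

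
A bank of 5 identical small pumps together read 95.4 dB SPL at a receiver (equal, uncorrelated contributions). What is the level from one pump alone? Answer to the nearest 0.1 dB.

5 equal incoherent sources add 10·log₁₀(5) = 6.99 dB over one source.
L_one = 95.4 − 6.99 = 88.4 dB SPL.

88.4 dB SPL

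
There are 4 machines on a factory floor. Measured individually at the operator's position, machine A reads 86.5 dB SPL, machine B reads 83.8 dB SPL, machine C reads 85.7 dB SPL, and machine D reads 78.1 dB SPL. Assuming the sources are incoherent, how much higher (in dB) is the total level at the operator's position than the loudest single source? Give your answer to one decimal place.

4.0 dB

Uncorrelated sources add in intensity (power), not in dB.
L_total = 10·log₁₀(10^(86.5/10) + 10^(83.8/10) + 10^(85.7/10) + 10^(78.1/10)) = 90.50 dB SPL.
Excess over the loudest (86.5 dB): 90.50 − 86.5 = 4.0 dB.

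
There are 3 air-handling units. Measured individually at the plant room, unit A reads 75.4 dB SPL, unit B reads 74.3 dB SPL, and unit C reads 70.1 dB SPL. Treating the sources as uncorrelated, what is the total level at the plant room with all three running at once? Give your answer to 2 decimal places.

78.56 dB SPL

Add the sources as powers (linear), then convert back to dB:
L_total = 10·log₁₀(10^(75.4/10) + 10^(74.3/10) + 10^(70.1/10)) = 10·log₁₀(71820000) = 78.56 dB SPL.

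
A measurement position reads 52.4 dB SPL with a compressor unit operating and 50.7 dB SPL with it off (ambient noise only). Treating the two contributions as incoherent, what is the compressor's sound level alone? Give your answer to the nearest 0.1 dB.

47.5 dB SPL

Background correction is a power subtraction:
L_src = 10·log₁₀(10^(52.4/10) − 10^(50.7/10)) = 10·log₁₀(56290) = 47.5 dB SPL.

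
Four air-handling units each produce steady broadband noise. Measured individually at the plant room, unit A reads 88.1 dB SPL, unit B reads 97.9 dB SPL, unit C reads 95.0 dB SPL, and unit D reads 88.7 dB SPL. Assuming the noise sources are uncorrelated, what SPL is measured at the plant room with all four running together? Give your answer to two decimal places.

100.30 dB SPL

Incoherent sources sum as intensities:
L_total = 10·log₁₀(10^(88.1/10) + 10^(97.9/10) + 10^(95.0/10) + 10^(88.7/10)) = 10·log₁₀(10715000000) = 100.30 dB SPL.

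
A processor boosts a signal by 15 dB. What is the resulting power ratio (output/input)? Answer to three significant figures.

Power ratio = 10^(dB/10).
10^(15/10) = 10^(1.500) = 31.6.

31.6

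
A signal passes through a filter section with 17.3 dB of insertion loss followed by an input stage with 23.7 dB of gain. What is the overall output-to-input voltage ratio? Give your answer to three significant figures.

2.09

Net gain = (−17.3) + 23.7 = 6.4 dB.
Voltage ratio = 10^(6.4/20) = 2.09.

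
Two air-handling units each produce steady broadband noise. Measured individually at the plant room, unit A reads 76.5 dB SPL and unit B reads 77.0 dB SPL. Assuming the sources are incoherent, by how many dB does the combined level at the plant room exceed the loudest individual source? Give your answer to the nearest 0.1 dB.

2.8 dB

Uncorrelated sources add in intensity (power), not in dB.
L_total = 10·log₁₀(10^(76.5/10) + 10^(77.0/10)) = 79.77 dB SPL.
Excess over the loudest (77.0 dB): 79.77 − 77.0 = 2.8 dB.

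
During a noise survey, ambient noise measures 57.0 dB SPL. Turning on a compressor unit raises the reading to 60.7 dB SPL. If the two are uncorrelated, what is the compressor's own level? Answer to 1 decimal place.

58.3 dB SPL

Subtract intensities: L_src = 10·log₁₀(10^(L_total/10) − 10^(L_bg/10)).
L_src = 10·log₁₀(10^(60.7/10) − 10^(57.0/10)) = 10·log₁₀(673700) = 58.3 dB SPL.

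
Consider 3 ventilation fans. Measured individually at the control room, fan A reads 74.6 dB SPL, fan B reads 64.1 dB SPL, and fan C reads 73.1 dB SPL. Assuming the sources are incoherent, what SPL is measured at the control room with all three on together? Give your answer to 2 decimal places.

Incoherent sources sum as intensities:
L_total = 10·log₁₀(10^(74.6/10) + 10^(64.1/10) + 10^(73.1/10)) = 10·log₁₀(51830000) = 77.15 dB SPL.

77.15 dB SPL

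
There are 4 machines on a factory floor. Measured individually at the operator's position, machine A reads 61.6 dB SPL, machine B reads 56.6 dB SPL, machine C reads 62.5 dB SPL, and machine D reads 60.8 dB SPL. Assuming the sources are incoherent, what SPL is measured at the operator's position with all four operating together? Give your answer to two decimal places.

66.89 dB SPL

Uncorrelated sources add in intensity (power), not in dB.
L_total = 10·log₁₀(10^(61.6/10) + 10^(56.6/10) + 10^(62.5/10) + 10^(60.8/10)) = 10·log₁₀(4883000) = 66.89 dB SPL.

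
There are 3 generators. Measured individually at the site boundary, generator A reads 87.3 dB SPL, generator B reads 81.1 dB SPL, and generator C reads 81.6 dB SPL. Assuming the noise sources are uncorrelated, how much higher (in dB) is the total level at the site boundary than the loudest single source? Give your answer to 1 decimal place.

1.8 dB

Uncorrelated sources add in intensity (power), not in dB.
L_total = 10·log₁₀(10^(87.3/10) + 10^(81.1/10) + 10^(81.6/10)) = 89.09 dB SPL.
Excess over the loudest (87.3 dB): 89.09 − 87.3 = 1.8 dB.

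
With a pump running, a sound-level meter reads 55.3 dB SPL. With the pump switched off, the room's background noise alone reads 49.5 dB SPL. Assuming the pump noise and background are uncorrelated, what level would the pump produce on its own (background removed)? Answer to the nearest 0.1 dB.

Subtract intensities: L_src = 10·log₁₀(10^(L_total/10) − 10^(L_bg/10)).
L_src = 10·log₁₀(10^(55.3/10) − 10^(49.5/10)) = 10·log₁₀(249700) = 54.0 dB SPL.

54.0 dB SPL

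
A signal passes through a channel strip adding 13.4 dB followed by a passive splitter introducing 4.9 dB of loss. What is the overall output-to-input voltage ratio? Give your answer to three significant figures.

Net gain = 13.4 + (−4.9) = 8.5 dB.
Voltage ratio = 10^(8.5/20) = 2.66.

2.66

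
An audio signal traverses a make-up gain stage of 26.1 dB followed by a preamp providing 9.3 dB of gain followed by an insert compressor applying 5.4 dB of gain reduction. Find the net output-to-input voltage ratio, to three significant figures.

Net gain = 26.1 + 9.3 + (−5.4) = 30.0 dB.
Voltage ratio = 10^(30.0/20) = 31.6.

31.6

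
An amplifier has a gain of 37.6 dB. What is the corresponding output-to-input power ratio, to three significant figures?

5750

Power ratio = 10^(dB/10).
10^(37.6/10) = 10^(3.760) = 5750.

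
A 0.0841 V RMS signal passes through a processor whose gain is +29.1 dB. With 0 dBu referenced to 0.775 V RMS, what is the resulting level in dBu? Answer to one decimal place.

Input level: 20·log₁₀(0.0841/0.775) = -19.29 dBu.
Output: -19.29 + 29.1 = +9.8 dBu.

+9.8 dBu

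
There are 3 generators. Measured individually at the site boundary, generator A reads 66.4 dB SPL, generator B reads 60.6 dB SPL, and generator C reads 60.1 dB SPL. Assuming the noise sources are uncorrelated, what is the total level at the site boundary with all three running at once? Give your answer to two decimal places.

Uncorrelated sources add in intensity (power), not in dB.
L_total = 10·log₁₀(10^(66.4/10) + 10^(60.6/10) + 10^(60.1/10)) = 10·log₁₀(6537000) = 68.15 dB SPL.

68.15 dB SPL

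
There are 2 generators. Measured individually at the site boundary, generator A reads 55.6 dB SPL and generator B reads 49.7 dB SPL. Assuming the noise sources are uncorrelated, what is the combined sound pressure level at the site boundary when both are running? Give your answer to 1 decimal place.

Uncorrelated sources add in intensity (power), not in dB.
L_total = 10·log₁₀(10^(55.6/10) + 10^(49.7/10)) = 10·log₁₀(456400) = 56.6 dB SPL.

56.6 dB SPL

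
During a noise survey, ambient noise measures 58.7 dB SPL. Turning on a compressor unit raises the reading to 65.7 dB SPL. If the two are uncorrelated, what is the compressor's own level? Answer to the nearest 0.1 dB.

64.7 dB SPL

Subtract intensities: L_src = 10·log₁₀(10^(L_total/10) − 10^(L_bg/10)).
L_src = 10·log₁₀(10^(65.7/10) − 10^(58.7/10)) = 10·log₁₀(2974000) = 64.7 dB SPL.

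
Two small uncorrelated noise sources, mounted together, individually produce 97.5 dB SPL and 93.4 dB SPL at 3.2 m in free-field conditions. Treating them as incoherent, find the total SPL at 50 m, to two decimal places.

Combined at 3.2 m: 10·log₁₀(10^(97.5/10)+10^(93.4/10)) = 98.927 dB SPL.
Then apply −20·log₁₀(50/3.2) = -23.876 dB → 75.05 dB SPL.

75.05 dB SPL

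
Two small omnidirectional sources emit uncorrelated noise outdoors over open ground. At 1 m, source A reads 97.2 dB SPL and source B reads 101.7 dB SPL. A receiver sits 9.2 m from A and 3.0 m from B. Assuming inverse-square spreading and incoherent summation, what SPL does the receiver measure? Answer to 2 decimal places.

92.32 dB SPL

At the listener: L_A = 97.2 − 20·log₁₀(9.2) = 77.924 dB; L_B = 101.7 − 20·log₁₀(3.0) = 92.158 dB.
Combined: 10·log₁₀(10^(77.924/10)+10^(92.158/10)) = 92.32 dB SPL.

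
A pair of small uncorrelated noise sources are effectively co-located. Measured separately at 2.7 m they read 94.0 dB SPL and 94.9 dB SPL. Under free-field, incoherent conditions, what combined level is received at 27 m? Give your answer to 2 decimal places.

77.48 dB SPL

Combined at 2.7 m: 10·log₁₀(10^(94.0/10)+10^(94.9/10)) = 97.484 dB SPL.
Then apply −20·log₁₀(27/2.7) = -20.000 dB → 77.48 dB SPL.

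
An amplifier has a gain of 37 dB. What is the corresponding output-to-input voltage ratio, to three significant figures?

Voltage ratio = 10^(dB/20).
10^(37/20) = 10^(1.850) = 70.8.

70.8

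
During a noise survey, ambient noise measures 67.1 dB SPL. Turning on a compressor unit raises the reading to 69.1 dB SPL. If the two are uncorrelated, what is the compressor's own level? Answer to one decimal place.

Background correction is a power subtraction:
L_src = 10·log₁₀(10^(69.1/10) − 10^(67.1/10)) = 10·log₁₀(3000000) = 64.8 dB SPL.

64.8 dB SPL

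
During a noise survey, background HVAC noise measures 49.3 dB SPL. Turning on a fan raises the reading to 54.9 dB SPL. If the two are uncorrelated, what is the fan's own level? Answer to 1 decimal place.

53.5 dB SPL

Remove the background by subtracting linear intensities:
L_src = 10·log₁₀(10^(54.9/10) − 10^(49.3/10)) = 10·log₁₀(223900) = 53.5 dB SPL.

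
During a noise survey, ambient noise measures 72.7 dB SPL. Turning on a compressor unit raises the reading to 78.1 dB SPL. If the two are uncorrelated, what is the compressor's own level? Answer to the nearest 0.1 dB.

Background correction is a power subtraction:
L_src = 10·log₁₀(10^(78.1/10) − 10^(72.7/10)) = 10·log₁₀(45940000) = 76.6 dB SPL.

76.6 dB SPL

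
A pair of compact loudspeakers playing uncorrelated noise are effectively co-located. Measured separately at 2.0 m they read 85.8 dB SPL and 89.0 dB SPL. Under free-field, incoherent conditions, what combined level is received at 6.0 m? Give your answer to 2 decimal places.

81.16 dB SPL

Combined at 2.0 m: 10·log₁₀(10^(85.8/10)+10^(89.0/10)) = 90.699 dB SPL.
Then apply −20·log₁₀(6.0/2.0) = -9.542 dB → 81.16 dB SPL.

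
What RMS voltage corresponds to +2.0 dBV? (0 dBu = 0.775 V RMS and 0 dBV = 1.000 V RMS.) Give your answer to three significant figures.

1.26 V

V = 1.000 V × 10^(+2.0/20).
= 1.000 × 1.259 = 1.26 V.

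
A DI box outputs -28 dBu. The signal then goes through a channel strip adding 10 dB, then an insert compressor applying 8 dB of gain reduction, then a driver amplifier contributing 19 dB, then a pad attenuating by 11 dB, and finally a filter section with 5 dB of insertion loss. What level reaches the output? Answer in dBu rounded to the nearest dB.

-23 dBu

Cascaded gains and losses add directly in dB.
-28 + 10 − 8 + 19 − 11 − 5 = -23 dBu.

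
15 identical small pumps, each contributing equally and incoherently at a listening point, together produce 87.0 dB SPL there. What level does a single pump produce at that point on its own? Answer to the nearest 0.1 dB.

75.2 dB SPL

15 equal incoherent sources add 10·log₁₀(15) = 11.76 dB over one source.
L_one = 87.0 − 11.76 = 75.2 dB SPL.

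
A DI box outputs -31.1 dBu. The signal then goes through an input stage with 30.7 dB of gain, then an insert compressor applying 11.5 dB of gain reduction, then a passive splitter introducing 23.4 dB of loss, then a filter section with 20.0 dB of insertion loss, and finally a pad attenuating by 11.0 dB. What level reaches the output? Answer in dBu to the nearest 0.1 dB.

In dB, series stages simply add:
-31.1 + 30.7 − 11.5 − 23.4 − 20.0 − 11.0 = -66.3 dBu.

-66.3 dBu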